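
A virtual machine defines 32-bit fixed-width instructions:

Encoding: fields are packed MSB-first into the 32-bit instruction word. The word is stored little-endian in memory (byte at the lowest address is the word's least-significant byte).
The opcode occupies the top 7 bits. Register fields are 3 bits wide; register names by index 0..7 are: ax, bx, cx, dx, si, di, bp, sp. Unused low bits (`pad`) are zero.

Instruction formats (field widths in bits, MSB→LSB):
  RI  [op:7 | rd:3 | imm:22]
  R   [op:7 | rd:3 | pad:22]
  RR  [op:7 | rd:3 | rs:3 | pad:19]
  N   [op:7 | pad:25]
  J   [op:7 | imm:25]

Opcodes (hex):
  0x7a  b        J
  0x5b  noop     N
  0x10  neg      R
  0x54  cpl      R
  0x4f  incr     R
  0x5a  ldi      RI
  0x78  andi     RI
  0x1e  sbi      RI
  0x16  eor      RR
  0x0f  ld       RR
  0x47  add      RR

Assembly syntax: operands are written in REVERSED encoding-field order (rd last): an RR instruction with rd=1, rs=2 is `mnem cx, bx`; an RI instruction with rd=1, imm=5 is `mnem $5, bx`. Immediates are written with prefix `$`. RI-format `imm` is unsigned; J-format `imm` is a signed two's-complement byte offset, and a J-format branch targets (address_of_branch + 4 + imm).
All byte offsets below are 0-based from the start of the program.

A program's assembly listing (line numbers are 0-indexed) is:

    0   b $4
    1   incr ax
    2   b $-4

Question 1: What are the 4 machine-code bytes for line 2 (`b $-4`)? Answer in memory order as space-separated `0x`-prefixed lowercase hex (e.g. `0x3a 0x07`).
0xfc 0xff 0xff 0xf5

2. b fields op=0x7a:7|imm=-4:25 → word f5fffffch → fc ff ff f5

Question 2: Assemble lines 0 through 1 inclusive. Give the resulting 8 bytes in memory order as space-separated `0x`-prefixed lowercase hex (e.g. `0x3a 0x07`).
0x04 0x00 0x00 0xf4 0x00 0x00 0x00 0x9e

0. b fields op=0x7a:7|imm=4:25 → word f4000004h → 04 00 00 f4
1. incr fields op=0x4f:7|rd=0:3|pad=0:22 → word 9e000000h → 00 00 00 9e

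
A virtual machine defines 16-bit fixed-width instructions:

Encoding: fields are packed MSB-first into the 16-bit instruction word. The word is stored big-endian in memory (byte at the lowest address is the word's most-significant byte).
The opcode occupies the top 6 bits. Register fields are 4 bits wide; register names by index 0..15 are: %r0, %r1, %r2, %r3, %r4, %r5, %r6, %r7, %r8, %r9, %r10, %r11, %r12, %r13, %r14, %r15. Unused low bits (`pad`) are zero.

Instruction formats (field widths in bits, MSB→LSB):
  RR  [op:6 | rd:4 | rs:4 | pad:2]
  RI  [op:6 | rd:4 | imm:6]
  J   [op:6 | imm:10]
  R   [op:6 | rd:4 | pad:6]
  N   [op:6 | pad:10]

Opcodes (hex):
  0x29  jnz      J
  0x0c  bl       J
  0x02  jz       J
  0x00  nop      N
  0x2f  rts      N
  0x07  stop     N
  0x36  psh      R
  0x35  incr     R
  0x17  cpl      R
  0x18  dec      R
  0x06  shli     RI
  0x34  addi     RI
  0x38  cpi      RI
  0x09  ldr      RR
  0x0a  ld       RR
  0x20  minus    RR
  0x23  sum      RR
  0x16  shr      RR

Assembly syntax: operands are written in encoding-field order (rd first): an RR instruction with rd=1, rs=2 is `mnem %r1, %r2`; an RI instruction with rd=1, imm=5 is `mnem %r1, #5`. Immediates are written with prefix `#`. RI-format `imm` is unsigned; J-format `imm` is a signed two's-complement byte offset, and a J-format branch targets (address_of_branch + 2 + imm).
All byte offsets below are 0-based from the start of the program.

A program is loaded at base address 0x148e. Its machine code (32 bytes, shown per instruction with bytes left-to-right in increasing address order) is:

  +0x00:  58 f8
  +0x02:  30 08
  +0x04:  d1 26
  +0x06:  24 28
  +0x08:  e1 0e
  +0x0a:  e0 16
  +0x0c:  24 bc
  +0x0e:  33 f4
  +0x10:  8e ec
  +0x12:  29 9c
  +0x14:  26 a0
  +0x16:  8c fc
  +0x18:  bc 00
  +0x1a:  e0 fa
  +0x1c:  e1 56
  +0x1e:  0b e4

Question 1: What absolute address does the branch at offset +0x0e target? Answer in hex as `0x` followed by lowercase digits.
[0e] 33 f4 → 0x33f4
  op=0x33f4>>10=0xc ⇒ bl (J)
  [9:0] imm=1012 (s10→-12) = #-12
  target = base 0x148e + off 0x0e + 2 + imm -12 = 0x1492

0x1492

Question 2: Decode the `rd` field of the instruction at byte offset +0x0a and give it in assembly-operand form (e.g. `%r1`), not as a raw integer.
[0a] e0 16 → 0xe016
  top 6b → 0x38 → cpi [RI]
  rd@[9:6]=0x0 ⇒ %r0
  imm@[5:0]=0x16 ⇒ #22

%r0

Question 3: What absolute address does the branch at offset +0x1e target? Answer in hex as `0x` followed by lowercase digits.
0x1492

off 0x1e: read 0b e4 as big → 0x0be4
  opcode bits[15:10]=0x2: jz/J
  imm: (w>>0)&0x3ff=0x3e4 (s10→-28) → #-28
  target = base 0x148e + off 0x1e + 2 + imm -28 = 0x1492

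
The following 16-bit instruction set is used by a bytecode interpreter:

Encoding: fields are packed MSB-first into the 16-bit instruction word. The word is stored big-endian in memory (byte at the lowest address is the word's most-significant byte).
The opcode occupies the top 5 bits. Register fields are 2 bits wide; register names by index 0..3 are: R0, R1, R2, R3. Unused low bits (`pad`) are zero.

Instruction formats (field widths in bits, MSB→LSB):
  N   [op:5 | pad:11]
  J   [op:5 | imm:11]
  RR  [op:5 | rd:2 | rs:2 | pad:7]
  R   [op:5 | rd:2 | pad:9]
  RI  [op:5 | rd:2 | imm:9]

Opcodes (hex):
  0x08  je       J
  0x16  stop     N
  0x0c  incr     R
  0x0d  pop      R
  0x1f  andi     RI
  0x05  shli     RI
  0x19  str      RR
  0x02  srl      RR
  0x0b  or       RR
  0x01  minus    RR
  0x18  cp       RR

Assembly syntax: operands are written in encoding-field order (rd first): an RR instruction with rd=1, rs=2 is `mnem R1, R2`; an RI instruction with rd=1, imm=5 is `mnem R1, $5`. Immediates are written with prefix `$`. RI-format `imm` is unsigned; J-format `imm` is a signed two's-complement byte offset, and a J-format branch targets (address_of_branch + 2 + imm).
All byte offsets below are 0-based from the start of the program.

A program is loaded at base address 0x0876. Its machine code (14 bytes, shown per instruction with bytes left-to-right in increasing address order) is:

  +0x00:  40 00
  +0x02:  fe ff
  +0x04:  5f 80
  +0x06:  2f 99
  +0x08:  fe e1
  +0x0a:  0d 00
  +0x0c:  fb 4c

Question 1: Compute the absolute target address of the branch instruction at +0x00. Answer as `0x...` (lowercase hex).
off 0x00: read 40 00 as big → 0x4000
  op=0x4000>>11=0x8 ⇒ je (J)
  [10:0] imm=0 = $0
  target = base 0x0876 + off 0x00 + 2 + imm 0 = 0x0878

0x0878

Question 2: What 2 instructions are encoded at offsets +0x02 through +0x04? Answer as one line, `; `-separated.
andi R3, $255; or R3, R3

@+02  big-endian(fe ff) = 0xfeff
  opcode bits[15:11]=0x1f: andi/RI
  rd@[10:9]=0x3 ⇒ R3
  imm@[8:0]=0xff ⇒ $255
@+04  big-endian(5f 80) = 0x5f80
  opcode bits[15:11]=0xb: or/RR
  rd@[10:9]=0x3 ⇒ R3
  rs@[8:7]=0x3 ⇒ R3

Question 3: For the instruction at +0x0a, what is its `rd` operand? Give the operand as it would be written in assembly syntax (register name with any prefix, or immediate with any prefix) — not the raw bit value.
R2

[0a] 0d 00 → 0x0d00
  top 5b → 0x1 → minus [RR]
  rd: (w>>9)&0x3=0x2 → R2
  rs: (w>>7)&0x3=0x2 → R2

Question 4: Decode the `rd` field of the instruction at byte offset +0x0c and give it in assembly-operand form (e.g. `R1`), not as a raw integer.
R1

+0x0c: fb 4c ⇒ word 0xfb4c (big)
  top 5b → 0x1f → andi [RI]
  rd: (w>>9)&0x3=0x1 → R1
  imm: (w>>0)&0x1ff=0x14c → $332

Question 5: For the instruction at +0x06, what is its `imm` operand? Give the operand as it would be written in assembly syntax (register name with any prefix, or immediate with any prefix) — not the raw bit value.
$409

off 0x06: read 2f 99 as big → 0x2f99
  opcode bits[15:11]=0x5: shli/RI
  rd: (w>>9)&0x3=0x3 → R3
  imm: (w>>0)&0x1ff=0x199 → $409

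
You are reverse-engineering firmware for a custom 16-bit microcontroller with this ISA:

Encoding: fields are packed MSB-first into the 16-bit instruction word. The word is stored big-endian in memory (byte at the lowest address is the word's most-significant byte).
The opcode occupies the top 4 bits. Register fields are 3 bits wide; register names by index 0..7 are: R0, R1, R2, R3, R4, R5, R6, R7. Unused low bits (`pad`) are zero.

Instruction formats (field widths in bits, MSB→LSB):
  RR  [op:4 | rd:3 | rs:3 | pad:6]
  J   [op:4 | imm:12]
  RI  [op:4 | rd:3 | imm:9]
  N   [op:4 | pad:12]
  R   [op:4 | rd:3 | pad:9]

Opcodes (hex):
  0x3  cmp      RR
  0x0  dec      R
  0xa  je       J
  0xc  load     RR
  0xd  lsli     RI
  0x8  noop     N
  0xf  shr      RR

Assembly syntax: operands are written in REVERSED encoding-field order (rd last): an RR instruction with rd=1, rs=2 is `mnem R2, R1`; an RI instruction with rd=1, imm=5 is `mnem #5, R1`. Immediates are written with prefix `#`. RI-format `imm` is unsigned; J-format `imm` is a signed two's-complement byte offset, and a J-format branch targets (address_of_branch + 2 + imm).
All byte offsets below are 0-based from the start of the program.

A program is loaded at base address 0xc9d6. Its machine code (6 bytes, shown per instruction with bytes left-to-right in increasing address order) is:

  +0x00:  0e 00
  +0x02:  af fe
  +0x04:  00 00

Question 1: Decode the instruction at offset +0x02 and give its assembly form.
je #-2

+0x02: af fe ⇒ word 0xaffe (big)
  op=0xaffe>>12=0xa ⇒ je (J)
  [11:0] imm=4094 (s12→-2) = #-2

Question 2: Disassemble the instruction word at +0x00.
[00] 0e 00 → 0x0e00
  opcode bits[15:12]=0x0: dec/R
  rd@[11:9]=0x7 ⇒ R7

dec R7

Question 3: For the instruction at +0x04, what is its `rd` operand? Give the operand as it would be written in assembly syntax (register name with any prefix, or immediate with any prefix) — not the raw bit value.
@+04  big-endian(00 00) = 0x0000
  opcode bits[15:12]=0x0: dec/R
  rd: (w>>9)&0x7=0x0 → R0

R0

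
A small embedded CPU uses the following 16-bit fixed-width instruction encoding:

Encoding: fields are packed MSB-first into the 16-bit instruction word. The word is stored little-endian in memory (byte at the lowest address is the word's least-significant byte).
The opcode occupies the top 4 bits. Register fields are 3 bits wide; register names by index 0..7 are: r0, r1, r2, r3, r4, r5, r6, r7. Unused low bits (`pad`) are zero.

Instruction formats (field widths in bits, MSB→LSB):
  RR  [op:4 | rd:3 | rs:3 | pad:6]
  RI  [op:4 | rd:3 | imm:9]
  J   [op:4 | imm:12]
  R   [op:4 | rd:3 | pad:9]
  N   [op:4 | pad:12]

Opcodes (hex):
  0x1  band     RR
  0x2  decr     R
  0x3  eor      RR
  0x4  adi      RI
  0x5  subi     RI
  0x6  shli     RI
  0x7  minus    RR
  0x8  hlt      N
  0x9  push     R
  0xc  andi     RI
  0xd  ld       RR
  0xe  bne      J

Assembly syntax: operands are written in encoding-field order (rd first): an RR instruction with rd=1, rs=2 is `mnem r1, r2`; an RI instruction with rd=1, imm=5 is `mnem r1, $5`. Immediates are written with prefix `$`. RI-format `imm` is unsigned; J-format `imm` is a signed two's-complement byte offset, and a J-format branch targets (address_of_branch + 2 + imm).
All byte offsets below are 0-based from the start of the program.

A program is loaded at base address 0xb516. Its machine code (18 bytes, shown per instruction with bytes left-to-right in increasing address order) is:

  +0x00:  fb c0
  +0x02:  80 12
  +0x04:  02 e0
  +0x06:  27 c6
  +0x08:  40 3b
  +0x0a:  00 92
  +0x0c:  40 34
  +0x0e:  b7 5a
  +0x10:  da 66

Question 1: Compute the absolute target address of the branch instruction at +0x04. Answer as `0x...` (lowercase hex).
+0x04: 02 e0 ⇒ word 0xe002 (little)
  top 4b → 0xe → bne [J]
  [11:0] imm=2 = $2
  target = base 0xb516 + off 0x04 + 2 + imm 2 = 0xb51e

0xb51e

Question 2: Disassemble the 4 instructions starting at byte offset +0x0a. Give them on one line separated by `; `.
@+0a  little-endian(00 92) = 0x9200
  op=0x9200>>12=0x9 ⇒ push (R)
  rd@[11:9]=0x1 ⇒ r1
@+0c  little-endian(40 34) = 0x3440
  op=0x3440>>12=0x3 ⇒ eor (RR)
  rd@[11:9]=0x2 ⇒ r2
  rs@[8:6]=0x1 ⇒ r1
@+0e  little-endian(b7 5a) = 0x5ab7
  op=0x5ab7>>12=0x5 ⇒ subi (RI)
  rd@[11:9]=0x5 ⇒ r5
  imm@[8:0]=0xb7 ⇒ $183
@+10  little-endian(da 66) = 0x66da
  op=0x66da>>12=0x6 ⇒ shli (RI)
  rd@[11:9]=0x3 ⇒ r3
  imm@[8:0]=0xda ⇒ $218

push r1; eor r2, r1; subi r5, $183; shli r3, $218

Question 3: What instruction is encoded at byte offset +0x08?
[08] 40 3b → 0x3b40
  top 4b → 0x3 → eor [RR]
  rd@[11:9]=0x5 ⇒ r5
  rs@[8:6]=0x5 ⇒ r5

eor r5, r5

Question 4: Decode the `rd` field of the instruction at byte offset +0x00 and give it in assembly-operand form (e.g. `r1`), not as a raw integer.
r0

off 0x00: read fb c0 as little → 0xc0fb
  opcode bits[15:12]=0xc: andi/RI
  rd: (w>>9)&0x7=0x0 → r0
  imm: (w>>0)&0x1ff=0xfb → $251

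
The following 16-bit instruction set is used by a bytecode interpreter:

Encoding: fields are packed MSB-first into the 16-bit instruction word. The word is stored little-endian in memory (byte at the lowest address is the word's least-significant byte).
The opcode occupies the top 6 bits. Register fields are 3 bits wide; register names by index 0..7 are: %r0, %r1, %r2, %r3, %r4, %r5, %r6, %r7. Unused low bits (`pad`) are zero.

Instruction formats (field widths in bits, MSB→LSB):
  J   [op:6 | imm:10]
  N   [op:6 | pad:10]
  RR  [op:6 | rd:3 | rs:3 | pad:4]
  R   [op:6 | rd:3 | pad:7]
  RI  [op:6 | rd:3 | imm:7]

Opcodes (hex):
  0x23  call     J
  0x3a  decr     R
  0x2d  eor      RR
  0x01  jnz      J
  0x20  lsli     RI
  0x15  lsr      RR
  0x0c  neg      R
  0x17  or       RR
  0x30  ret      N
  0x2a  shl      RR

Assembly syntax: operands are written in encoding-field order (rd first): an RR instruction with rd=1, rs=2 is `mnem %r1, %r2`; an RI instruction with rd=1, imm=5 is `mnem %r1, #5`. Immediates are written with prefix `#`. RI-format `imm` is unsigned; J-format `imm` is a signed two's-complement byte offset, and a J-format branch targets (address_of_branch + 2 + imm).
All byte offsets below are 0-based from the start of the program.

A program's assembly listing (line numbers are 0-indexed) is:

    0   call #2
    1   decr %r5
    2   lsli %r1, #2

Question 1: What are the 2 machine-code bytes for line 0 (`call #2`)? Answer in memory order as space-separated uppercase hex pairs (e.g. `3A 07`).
02 8C

0. call fields op=0x23:6|imm=2:10 → word 8c02h → 02 8c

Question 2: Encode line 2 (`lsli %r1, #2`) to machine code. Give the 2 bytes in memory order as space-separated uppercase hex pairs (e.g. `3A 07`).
line 2 (lsli): pack op=0x20:6|rd=1:3|imm=2:7 = 0x8082; little→ 82 80

82 80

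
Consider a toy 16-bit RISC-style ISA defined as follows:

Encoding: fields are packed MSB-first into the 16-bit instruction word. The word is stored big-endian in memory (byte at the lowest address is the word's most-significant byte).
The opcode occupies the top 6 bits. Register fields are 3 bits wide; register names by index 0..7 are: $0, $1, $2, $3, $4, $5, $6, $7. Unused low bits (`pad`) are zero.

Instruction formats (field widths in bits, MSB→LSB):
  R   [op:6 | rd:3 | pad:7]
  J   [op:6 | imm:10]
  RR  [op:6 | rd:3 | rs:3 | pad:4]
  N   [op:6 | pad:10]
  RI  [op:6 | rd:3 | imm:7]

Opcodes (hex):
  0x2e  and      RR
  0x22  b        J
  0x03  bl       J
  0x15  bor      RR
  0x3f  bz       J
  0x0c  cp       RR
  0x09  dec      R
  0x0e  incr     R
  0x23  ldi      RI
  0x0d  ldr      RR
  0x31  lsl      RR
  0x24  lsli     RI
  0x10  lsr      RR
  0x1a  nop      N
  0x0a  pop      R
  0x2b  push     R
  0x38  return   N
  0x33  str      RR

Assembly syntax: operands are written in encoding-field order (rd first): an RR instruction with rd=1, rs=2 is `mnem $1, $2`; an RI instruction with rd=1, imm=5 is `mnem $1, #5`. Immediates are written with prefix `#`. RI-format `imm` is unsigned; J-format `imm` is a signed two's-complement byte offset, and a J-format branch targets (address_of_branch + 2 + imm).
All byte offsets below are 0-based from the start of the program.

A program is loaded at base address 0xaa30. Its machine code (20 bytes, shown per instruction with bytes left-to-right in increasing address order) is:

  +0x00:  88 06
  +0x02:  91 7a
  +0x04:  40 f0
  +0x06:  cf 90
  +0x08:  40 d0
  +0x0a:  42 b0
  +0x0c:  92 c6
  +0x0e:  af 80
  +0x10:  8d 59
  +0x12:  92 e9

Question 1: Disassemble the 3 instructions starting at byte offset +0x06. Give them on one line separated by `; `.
str $7, $1; lsr $1, $5; lsr $5, $3

@+06  big-endian(cf 90) = 0xcf90
  opcode bits[15:10]=0x33: str/RR
  rd@[9:7]=0x7 ⇒ $7
  rs@[6:4]=0x1 ⇒ $1
@+08  big-endian(40 d0) = 0x40d0
  opcode bits[15:10]=0x10: lsr/RR
  rd@[9:7]=0x1 ⇒ $1
  rs@[6:4]=0x5 ⇒ $5
@+0a  big-endian(42 b0) = 0x42b0
  opcode bits[15:10]=0x10: lsr/RR
  rd@[9:7]=0x5 ⇒ $5
  rs@[6:4]=0x3 ⇒ $3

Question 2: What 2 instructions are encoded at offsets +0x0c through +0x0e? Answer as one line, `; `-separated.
[0c] 92 c6 → 0x92c6
  op=0x92c6>>10=0x24 ⇒ lsli (RI)
  [9:7] rd=5 = $5
  [6:0] imm=70 = #70
[0e] af 80 → 0xaf80
  op=0xaf80>>10=0x2b ⇒ push (R)
  [9:7] rd=7 = $7

lsli $5, #70; push $7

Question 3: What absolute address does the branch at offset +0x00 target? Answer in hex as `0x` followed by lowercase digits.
0xaa38

[00] 88 06 → 0x8806
  op=0x8806>>10=0x22 ⇒ b (J)
  imm: (w>>0)&0x3ff=0x6 → #6
  target = base 0xaa30 + off 0x00 + 2 + imm 6 = 0xaa38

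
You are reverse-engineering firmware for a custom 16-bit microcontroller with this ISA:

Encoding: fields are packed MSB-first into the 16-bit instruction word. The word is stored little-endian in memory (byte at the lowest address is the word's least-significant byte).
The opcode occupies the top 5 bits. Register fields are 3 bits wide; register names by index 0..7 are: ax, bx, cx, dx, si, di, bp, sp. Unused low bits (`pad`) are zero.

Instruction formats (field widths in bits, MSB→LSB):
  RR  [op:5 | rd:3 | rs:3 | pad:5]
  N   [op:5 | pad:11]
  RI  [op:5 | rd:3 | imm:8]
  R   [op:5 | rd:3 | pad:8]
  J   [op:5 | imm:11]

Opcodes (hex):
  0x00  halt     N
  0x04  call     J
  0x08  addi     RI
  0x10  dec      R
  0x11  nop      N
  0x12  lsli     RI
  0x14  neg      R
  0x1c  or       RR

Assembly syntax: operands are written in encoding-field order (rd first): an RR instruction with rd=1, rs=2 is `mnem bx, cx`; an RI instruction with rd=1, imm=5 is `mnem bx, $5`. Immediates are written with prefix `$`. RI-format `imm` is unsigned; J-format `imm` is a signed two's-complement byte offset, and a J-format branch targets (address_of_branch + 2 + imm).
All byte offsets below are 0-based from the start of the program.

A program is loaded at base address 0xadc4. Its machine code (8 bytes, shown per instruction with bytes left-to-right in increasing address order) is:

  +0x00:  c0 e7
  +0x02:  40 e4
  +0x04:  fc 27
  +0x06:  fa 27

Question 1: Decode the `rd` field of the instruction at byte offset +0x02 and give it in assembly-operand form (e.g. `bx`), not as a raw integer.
+0x02: 40 e4 ⇒ word 0xe440 (little)
  opcode bits[15:11]=0x1c: or/RR
  rd: (w>>8)&0x7=0x4 → si
  rs: (w>>5)&0x7=0x2 → cx

si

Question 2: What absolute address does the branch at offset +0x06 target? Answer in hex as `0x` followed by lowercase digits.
0xadc6

+0x06: fa 27 ⇒ word 0x27fa (little)
  op=0x27fa>>11=0x4 ⇒ call (J)
  imm@[10:0]=0x7fa (s11→-6) ⇒ $-6
  target = base 0xadc4 + off 0x06 + 2 + imm -6 = 0xadc6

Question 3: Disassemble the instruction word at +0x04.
call $-4

[04] fc 27 → 0x27fc
  opcode bits[15:11]=0x4: call/J
  [10:0] imm=2044 (s11→-4) = $-4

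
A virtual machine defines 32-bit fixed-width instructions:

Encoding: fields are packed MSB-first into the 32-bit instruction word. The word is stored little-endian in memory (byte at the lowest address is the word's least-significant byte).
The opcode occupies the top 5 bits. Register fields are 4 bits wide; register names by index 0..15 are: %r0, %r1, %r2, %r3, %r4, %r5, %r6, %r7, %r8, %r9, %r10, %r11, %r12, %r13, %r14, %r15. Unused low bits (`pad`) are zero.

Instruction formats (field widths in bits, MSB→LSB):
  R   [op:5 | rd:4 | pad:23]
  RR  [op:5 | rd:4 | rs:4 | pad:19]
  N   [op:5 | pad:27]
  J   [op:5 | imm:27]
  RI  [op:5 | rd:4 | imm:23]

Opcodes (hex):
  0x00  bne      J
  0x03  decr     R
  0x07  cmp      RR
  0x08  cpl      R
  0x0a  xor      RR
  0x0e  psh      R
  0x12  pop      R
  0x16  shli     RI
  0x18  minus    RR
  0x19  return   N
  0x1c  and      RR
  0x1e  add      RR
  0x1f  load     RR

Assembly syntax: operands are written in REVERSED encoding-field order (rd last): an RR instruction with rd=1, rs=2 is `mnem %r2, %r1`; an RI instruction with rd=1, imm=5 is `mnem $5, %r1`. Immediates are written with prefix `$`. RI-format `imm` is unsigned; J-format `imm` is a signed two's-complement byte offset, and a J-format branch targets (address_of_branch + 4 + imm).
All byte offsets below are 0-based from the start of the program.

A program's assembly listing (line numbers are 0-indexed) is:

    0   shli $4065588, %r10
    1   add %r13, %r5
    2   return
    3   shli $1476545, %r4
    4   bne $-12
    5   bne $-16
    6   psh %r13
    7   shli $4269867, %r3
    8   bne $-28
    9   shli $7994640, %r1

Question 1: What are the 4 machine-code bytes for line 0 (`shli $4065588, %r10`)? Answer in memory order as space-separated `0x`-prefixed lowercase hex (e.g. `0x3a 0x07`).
0x34 0x09 0x3e 0xb5

0. shli fields op=0x16:5|rd=10:4|imm=4065588:23 → word b53e0934h → 34 09 3e b5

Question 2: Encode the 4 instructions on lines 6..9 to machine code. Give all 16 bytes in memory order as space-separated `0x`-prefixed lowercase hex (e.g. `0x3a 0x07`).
0x00 0x00 0x80 0x76 0x2b 0x27 0xc1 0xb1 0xe4 0xff 0xff 0x07 0x10 0xfd 0xf9 0xb0

6. psh fields op=0xe:5|rd=13:4|pad=0:23 → word 76800000h → 00 00 80 76
7. shli fields op=0x16:5|rd=3:4|imm=4269867:23 → word b1c1272bh → 2b 27 c1 b1
8. bne fields op=0x0:5|imm=-28:27 → word 07ffffe4h → e4 ff ff 07
9. shli fields op=0x16:5|rd=1:4|imm=7994640:23 → word b0f9fd10h → 10 fd f9 b0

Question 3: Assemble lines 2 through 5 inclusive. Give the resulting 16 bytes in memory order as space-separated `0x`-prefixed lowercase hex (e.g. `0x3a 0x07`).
0x00 0x00 0x00 0xc8 0xc1 0x87 0x16 0xb2 0xf4 0xff 0xff 0x07 0xf0 0xff 0xff 0x07

L2: return op=0x19:5|pad=0:27 ⇒ 0xc8000000 ⇒ little 00 00 00 c8
L3: shli op=0x16:5|rd=4:4|imm=1476545:23 ⇒ 0xb21687c1 ⇒ little c1 87 16 b2
L4: bne op=0x0:5|imm=-12:27 ⇒ 0x07fffff4 ⇒ little f4 ff ff 07
L5: bne op=0x0:5|imm=-16:27 ⇒ 0x07fffff0 ⇒ little f0 ff ff 07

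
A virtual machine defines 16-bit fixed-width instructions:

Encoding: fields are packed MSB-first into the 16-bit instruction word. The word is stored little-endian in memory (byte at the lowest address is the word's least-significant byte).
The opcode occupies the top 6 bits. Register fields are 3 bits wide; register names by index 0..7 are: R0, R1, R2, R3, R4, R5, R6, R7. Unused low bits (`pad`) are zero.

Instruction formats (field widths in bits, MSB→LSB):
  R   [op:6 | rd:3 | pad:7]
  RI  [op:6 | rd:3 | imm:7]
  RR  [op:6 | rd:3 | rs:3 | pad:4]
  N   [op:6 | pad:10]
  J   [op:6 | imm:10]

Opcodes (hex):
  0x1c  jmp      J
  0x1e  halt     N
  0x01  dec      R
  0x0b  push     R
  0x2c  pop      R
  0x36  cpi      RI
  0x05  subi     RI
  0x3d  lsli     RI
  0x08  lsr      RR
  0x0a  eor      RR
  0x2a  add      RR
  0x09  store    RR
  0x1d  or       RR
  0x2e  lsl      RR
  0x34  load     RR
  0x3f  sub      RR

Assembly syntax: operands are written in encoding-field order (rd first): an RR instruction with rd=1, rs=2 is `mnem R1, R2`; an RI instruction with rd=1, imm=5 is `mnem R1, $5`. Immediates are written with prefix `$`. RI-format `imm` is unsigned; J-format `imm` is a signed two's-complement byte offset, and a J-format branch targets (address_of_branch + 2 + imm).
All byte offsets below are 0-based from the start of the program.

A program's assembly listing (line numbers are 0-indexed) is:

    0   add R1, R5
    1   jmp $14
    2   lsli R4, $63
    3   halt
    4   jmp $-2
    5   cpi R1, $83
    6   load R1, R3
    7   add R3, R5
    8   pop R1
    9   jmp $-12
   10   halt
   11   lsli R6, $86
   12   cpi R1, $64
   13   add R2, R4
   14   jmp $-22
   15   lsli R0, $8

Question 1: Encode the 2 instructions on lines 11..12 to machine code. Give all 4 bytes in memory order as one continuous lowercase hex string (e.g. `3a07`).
line 11 (lsli): pack op=0x3d:6|rd=6:3|imm=86:7 = 0xf756; little→ 56 f7
line 12 (cpi): pack op=0x36:6|rd=1:3|imm=64:7 = 0xd8c0; little→ c0 d8

56f7c0d8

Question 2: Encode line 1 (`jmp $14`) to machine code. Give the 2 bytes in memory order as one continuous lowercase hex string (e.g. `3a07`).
0e70

L1: jmp op=0x1c:6|imm=14:10 ⇒ 0x700e ⇒ little 0e 70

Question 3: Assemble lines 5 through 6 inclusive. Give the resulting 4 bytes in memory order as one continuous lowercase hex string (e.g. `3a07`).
line 5 (cpi): pack op=0x36:6|rd=1:3|imm=83:7 = 0xd8d3; little→ d3 d8
line 6 (load): pack op=0x34:6|rd=1:3|rs=3:3|pad=0:4 = 0xd0b0; little→ b0 d0

d3d8b0d0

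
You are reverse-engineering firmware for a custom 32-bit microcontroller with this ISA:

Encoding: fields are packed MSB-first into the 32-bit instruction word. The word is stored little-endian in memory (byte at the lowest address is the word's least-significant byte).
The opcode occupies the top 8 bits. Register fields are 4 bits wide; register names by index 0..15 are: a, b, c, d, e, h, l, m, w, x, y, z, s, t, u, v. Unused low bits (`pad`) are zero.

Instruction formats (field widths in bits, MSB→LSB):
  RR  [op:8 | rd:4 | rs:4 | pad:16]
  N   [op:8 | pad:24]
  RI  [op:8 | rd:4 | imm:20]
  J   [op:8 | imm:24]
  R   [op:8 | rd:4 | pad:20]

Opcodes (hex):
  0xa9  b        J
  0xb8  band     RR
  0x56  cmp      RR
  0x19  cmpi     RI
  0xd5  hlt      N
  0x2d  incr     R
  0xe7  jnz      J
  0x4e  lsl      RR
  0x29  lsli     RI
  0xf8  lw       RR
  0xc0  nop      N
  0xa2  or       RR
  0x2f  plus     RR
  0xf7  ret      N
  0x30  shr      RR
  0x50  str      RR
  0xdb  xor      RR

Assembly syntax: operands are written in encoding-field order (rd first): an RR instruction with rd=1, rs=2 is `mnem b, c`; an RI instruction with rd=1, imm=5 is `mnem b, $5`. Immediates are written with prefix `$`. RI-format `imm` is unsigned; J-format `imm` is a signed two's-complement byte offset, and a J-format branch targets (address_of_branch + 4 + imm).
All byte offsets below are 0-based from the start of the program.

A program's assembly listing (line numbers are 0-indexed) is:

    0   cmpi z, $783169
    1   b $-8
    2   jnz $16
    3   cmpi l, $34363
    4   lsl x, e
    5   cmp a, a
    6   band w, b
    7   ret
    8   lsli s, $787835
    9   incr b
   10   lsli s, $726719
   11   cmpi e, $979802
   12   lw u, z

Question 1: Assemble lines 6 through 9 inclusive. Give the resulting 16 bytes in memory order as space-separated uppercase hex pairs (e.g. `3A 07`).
00 00 81 B8 00 00 00 F7 7B 05 CC 29 00 00 10 2D

L6: band op=0xb8:8|rd=8:4|rs=1:4|pad=0:16 ⇒ 0xb8810000 ⇒ little 00 00 81 b8
L7: ret op=0xf7:8|pad=0:24 ⇒ 0xf7000000 ⇒ little 00 00 00 f7
L8: lsli op=0x29:8|rd=12:4|imm=787835:20 ⇒ 0x29cc057b ⇒ little 7b 05 cc 29
L9: incr op=0x2d:8|rd=1:4|pad=0:20 ⇒ 0x2d100000 ⇒ little 00 00 10 2d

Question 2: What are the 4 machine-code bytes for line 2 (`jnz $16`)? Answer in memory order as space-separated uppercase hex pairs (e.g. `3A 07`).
2. jnz fields op=0xe7:8|imm=16:24 → word e7000010h → 10 00 00 e7

10 00 00 E7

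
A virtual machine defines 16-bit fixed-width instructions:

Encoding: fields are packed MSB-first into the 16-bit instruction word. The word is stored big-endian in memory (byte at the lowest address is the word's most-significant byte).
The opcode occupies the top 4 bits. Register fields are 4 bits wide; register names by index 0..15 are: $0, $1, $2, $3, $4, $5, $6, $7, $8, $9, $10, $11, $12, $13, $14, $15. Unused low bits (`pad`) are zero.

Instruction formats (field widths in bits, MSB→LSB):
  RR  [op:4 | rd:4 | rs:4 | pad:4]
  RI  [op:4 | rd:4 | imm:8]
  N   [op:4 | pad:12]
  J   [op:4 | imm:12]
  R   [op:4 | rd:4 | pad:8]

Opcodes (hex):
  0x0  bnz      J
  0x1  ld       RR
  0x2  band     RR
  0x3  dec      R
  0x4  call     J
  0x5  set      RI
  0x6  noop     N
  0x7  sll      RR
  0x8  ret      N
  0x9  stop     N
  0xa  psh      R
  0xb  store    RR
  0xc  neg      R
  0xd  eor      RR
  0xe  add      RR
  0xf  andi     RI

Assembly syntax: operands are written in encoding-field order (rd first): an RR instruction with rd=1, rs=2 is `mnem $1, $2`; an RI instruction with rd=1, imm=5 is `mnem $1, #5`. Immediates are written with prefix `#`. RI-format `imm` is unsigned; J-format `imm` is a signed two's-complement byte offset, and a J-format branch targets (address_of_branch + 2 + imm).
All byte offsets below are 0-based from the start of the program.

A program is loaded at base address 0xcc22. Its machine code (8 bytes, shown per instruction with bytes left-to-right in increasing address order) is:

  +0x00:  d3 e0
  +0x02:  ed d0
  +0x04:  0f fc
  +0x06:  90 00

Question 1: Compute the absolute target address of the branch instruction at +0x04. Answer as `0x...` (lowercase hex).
0xcc24

+0x04: 0f fc ⇒ word 0x0ffc (big)
  opcode bits[15:12]=0x0: bnz/J
  imm@[11:0]=0xffc (s12→-4) ⇒ #-4
  target = base 0xcc22 + off 0x04 + 2 + imm -4 = 0xcc24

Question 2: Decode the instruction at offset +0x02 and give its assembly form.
+0x02: ed d0 ⇒ word 0xedd0 (big)
  opcode bits[15:12]=0xe: add/RR
  [11:8] rd=13 = $13
  [7:4] rs=13 = $13

add $13, $13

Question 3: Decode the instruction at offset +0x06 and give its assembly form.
stop

+0x06: 90 00 ⇒ word 0x9000 (big)
  opcode bits[15:12]=0x9: stop/N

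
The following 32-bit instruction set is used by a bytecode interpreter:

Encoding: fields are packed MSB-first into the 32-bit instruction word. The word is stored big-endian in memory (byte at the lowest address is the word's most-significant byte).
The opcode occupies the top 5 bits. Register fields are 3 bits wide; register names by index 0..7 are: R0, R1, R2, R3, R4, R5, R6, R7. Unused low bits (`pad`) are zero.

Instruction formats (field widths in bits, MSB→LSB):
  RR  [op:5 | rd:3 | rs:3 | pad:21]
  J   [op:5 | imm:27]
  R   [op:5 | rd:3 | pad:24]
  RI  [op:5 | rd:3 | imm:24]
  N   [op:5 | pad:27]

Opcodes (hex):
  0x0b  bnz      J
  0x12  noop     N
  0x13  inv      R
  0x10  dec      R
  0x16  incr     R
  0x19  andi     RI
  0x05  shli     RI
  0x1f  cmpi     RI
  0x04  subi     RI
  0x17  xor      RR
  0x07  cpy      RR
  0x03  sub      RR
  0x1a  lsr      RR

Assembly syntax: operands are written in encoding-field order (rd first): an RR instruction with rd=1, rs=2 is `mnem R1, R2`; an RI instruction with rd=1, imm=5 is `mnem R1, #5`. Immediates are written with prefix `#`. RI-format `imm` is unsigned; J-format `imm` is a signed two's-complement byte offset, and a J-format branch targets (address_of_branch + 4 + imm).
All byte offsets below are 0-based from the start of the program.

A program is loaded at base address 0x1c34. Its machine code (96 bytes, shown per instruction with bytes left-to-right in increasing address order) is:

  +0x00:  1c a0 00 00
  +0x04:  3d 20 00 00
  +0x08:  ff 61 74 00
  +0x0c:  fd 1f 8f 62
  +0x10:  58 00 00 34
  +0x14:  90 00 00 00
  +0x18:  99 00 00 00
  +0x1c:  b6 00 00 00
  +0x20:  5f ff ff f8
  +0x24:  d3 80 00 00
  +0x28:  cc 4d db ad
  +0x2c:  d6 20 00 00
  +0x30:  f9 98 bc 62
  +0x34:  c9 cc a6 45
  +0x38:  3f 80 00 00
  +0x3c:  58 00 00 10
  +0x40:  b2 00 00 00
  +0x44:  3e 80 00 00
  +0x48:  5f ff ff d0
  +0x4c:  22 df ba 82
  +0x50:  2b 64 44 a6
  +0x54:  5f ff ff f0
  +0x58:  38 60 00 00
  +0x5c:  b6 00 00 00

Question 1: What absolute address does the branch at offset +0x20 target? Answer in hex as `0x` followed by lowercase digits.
0x1c50

+0x20: 5f ff ff f8 ⇒ word 0x5ffffff8 (big)
  opcode bits[31:27]=0xb: bnz/J
  imm@[26:0]=0x7fffff8 (s27→-8) ⇒ #-8
  target = base 0x1c34 + off 0x20 + 4 + imm -8 = 0x1c50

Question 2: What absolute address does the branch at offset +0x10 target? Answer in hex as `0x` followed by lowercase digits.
0x1c7c

off 0x10: read 58 00 00 34 as big → 0x58000034
  top 5b → 0xb → bnz [J]
  imm: (w>>0)&0x7ffffff=0x34 → #52
  target = base 0x1c34 + off 0x10 + 4 + imm 52 = 0x1c7c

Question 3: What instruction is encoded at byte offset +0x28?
andi R4, #5102509

[28] cc 4d db ad → 0xcc4ddbad
  opcode bits[31:27]=0x19: andi/RI
  rd@[26:24]=0x4 ⇒ R4
  imm@[23:0]=0x4ddbad ⇒ #5102509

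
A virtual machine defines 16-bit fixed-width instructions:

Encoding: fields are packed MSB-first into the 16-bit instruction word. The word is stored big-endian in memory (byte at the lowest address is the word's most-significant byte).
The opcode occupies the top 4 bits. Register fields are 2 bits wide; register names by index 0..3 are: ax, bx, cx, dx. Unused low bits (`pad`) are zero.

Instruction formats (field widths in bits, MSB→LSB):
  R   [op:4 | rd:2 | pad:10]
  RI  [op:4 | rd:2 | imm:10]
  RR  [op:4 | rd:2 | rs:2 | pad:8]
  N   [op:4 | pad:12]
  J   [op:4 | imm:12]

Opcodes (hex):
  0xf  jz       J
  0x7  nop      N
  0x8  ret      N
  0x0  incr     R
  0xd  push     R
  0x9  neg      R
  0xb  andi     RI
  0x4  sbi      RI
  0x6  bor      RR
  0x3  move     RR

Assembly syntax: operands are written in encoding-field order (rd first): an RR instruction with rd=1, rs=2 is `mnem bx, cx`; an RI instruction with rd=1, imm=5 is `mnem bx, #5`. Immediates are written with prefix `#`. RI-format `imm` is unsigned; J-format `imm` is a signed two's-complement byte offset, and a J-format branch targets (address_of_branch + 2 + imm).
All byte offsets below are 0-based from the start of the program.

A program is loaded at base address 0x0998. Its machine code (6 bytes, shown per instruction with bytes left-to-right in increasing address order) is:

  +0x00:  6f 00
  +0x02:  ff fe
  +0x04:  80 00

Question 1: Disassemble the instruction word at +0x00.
bor dx, dx

+0x00: 6f 00 ⇒ word 0x6f00 (big)
  op=0x6f00>>12=0x6 ⇒ bor (RR)
  rd@[11:10]=0x3 ⇒ dx
  rs@[9:8]=0x3 ⇒ dx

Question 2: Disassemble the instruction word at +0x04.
off 0x04: read 80 00 as big → 0x8000
  op=0x8000>>12=0x8 ⇒ ret (N)

ret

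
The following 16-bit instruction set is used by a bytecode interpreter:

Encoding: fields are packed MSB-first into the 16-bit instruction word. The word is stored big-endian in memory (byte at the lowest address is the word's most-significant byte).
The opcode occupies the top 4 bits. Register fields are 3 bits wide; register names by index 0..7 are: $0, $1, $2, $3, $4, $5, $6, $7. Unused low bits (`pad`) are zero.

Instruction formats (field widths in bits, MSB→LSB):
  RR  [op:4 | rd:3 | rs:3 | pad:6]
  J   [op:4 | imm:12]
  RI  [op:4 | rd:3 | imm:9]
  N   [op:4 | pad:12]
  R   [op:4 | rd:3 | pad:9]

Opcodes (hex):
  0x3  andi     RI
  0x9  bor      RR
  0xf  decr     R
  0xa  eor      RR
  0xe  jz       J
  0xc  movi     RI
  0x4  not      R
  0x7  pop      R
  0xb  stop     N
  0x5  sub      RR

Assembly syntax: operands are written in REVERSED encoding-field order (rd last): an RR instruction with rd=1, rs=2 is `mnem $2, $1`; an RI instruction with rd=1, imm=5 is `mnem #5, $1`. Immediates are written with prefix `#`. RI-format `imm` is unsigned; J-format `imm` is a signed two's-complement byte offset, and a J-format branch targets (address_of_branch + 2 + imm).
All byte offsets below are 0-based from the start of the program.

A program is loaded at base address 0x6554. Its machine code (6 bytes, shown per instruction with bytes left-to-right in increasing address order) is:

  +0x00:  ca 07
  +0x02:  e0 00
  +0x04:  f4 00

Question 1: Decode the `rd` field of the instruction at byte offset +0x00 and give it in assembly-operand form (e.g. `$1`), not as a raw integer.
@+00  big-endian(ca 07) = 0xca07
  op=0xca07>>12=0xc ⇒ movi (RI)
  rd: (w>>9)&0x7=0x5 → $5
  imm: (w>>0)&0x1ff=0x7 → #7

$5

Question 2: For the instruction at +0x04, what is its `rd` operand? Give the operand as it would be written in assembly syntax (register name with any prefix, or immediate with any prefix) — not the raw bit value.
$2

[04] f4 00 → 0xf400
  top 4b → 0xf → decr [R]
  rd: (w>>9)&0x7=0x2 → $2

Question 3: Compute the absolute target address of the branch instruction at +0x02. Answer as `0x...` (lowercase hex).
0x6558

off 0x02: read e0 00 as big → 0xe000
  top 4b → 0xe → jz [J]
  [11:0] imm=0 = #0
  target = base 0x6554 + off 0x02 + 2 + imm 0 = 0x6558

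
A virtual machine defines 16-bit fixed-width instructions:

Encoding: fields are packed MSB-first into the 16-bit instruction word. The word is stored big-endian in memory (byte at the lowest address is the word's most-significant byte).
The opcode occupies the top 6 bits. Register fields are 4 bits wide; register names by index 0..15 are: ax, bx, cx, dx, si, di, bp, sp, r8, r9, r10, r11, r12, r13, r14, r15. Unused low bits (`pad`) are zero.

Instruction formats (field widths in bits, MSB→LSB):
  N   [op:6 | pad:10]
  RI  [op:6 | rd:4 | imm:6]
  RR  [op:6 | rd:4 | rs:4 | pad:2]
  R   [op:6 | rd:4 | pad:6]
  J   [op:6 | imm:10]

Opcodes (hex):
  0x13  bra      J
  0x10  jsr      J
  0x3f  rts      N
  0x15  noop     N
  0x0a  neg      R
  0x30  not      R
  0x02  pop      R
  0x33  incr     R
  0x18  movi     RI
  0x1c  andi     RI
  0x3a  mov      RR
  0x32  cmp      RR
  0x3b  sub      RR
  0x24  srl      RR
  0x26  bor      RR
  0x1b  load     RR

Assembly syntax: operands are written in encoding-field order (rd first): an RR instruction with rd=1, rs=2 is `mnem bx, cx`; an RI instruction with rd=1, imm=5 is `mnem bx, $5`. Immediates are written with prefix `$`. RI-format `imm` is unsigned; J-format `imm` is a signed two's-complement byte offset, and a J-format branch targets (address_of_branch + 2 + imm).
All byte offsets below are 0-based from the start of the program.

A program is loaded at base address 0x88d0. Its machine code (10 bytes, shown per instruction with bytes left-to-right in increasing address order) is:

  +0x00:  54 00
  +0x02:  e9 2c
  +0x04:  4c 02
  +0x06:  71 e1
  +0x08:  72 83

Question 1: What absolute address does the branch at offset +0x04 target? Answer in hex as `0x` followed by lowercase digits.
off 0x04: read 4c 02 as big → 0x4c02
  op=0x4c02>>10=0x13 ⇒ bra (J)
  [9:0] imm=2 = $2
  target = base 0x88d0 + off 0x04 + 2 + imm 2 = 0x88d8

0x88d8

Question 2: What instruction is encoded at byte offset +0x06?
+0x06: 71 e1 ⇒ word 0x71e1 (big)
  top 6b → 0x1c → andi [RI]
  rd@[9:6]=0x7 ⇒ sp
  imm@[5:0]=0x21 ⇒ $33

andi sp, $33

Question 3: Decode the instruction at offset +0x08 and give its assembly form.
+0x08: 72 83 ⇒ word 0x7283 (big)
  opcode bits[15:10]=0x1c: andi/RI
  rd: (w>>6)&0xf=0xa → r10
  imm: (w>>0)&0x3f=0x3 → $3

andi r10, $3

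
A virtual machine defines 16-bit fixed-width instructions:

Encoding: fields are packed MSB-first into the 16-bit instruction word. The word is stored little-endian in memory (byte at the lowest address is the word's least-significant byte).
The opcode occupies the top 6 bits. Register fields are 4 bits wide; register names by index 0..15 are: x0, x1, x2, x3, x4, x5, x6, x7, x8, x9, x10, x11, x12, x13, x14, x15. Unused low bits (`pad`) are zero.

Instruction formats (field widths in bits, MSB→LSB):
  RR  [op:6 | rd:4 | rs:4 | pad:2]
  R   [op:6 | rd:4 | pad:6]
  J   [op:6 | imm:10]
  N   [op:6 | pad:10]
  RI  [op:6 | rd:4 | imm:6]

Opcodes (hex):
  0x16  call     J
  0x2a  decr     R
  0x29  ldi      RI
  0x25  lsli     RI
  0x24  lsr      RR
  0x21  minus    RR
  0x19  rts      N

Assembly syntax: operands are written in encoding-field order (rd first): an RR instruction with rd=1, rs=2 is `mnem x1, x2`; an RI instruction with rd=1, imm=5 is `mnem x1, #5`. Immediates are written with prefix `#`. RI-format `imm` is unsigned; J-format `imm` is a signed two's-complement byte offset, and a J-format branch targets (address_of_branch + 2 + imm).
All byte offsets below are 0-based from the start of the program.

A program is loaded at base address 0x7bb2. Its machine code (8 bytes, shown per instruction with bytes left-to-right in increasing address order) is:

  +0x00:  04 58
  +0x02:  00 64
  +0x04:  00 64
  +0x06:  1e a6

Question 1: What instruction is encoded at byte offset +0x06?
ldi x8, #30

off 0x06: read 1e a6 as little → 0xa61e
  op=0xa61e>>10=0x29 ⇒ ldi (RI)
  [9:6] rd=8 = x8
  [5:0] imm=30 = #30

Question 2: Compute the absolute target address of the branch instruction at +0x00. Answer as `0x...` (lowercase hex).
off 0x00: read 04 58 as little → 0x5804
  op=0x5804>>10=0x16 ⇒ call (J)
  imm: (w>>0)&0x3ff=0x4 → #4
  target = base 0x7bb2 + off 0x00 + 2 + imm 4 = 0x7bb8

0x7bb8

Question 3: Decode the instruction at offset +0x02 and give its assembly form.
rts

off 0x02: read 00 64 as little → 0x6400
  top 6b → 0x19 → rts [N]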